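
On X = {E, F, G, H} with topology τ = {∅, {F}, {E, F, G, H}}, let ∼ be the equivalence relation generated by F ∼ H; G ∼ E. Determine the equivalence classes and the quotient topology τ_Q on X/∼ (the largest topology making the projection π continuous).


X/∼ = {[E=G], [F=H]}; |τ_Q| = 2.

Equivalence classes: [E=G], [F=H].
Quotient map π: X → X/∼ sends E ↦ [E=G], F ↦ [F=H], G ↦ [E=G], H ↦ [F=H].
For each subset V ⊆ X/∼, compute π^{-1}(V) ⊆ X and check whether π^{-1}(V) ∈ τ. V is open in τ_Q iff π^{-1}(V) ∈ τ.
  V = {}: π^{-1}(V) = ∅ ∈ τ ✓.
  V = {[E=G]}: π^{-1}(V) = {E, G} ∉ τ ✗.
  V = {[F=H]}: π^{-1}(V) = {F, H} ∉ τ ✗.
  V = {[E=G], [F=H]}: π^{-1}(V) = {E, F, G, H} ∈ τ ✓.
Open sets in the quotient: τ_Q = {{}, {[E=G], [F=H]}} (2 elements).


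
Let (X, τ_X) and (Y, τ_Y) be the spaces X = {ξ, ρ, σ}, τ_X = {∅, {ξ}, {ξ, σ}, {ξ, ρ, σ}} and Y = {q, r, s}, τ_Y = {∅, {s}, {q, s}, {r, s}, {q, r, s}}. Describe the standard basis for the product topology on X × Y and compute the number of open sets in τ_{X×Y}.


Basis B = {∅ × ∅, {ξ} × {s}, {ξ} × {q, s}, {ξ} × {r, s}, {ξ, σ} × {s}, {ξ} × {q, r, s}, {ξ, ρ, σ} × {s}, {ξ, σ} × {q, s}, {ξ, σ} × {r, s}, {ξ, σ} × {q, r, s}, {ξ, ρ, σ} × {q, s}, {ξ, ρ, σ} × {r, s}, {ξ, ρ, σ} × {q, r, s}}; |τ_{X×Y}| = 30.

Enumerate products U × V with U ∈ τ_X, V ∈ τ_Y (deduplicated):
  ∅ × ∅ = {} (∅)
  {ξ} × {s} = {(ξ,s)}
  {ξ} × {q, s} = {(ξ,q), (ξ,s)}
  {ξ} × {r, s} = {(ξ,r), (ξ,s)}
  {ξ, σ} × {s} = {(ξ,s), (σ,s)}
  {ξ} × {q, r, s} = {(ξ,q), (ξ,r), (ξ,s)}
  {ξ, ρ, σ} × {s} = {(ξ,s), (ρ,s), (σ,s)}
  {ξ, σ} × {q, s} = {(ξ,q), (ξ,s), (σ,q), (σ,s)}
  {ξ, σ} × {r, s} = {(ξ,r), (ξ,s), (σ,r), (σ,s)}
  {ξ, σ} × {q, r, s} = {(ξ,q), (ξ,r), (ξ,s), (σ,q), (σ,r), (σ,s)}
  {ξ, ρ, σ} × {q, s} = {(ξ,q), (ξ,s), (ρ,q), (ρ,s), (σ,q), (σ,s)}
  {ξ, ρ, σ} × {r, s} = {(ξ,r), (ξ,s), (ρ,r), (ρ,s), (σ,r), (σ,s)}
  {ξ, ρ, σ} × {q, r, s} = {(ξ,q), (ξ,r), (ξ,s), (ρ,q), (ρ,r), (ρ,s), (σ,q), (σ,r), (σ,s)}
These 13 distinct sets form the basis B.
Close under arbitrary unions to get τ_{X×Y}; counting gives |τ_{X×Y}| = 30.


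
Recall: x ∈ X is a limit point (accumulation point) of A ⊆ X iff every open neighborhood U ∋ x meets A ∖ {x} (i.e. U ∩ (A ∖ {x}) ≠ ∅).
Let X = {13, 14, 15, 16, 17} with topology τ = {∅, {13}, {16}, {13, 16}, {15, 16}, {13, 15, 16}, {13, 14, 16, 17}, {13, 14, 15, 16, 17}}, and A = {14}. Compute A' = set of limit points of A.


A' = {17}

For each x ∈ X, list the open sets U ∈ τ with x ∈ U, then check whether U ∩ (A ∖ {x}) ≠ ∅ for every such U.
  x = 13: open {13} ∋ x has {13} ∩ (A ∖ {13}) = ∅, so x is NOT a limit point.
  x = 14: open {13, 14, 16, 17} ∋ x has {13, 14, 16, 17} ∩ (A ∖ {14}) = ∅, so x is NOT a limit point.
  x = 15: open {15, 16} ∋ x has {15, 16} ∩ (A ∖ {15}) = ∅, so x is NOT a limit point.
  x = 16: open {16} ∋ x has {16} ∩ (A ∖ {16}) = ∅, so x is NOT a limit point.
  x = 17: opens ∋ x are {13, 14, 16, 17}, {13, 14, 15, 16, 17}; each meets A ∖ {17}, so x IS a limit point.
Collecting: A' = {17}.


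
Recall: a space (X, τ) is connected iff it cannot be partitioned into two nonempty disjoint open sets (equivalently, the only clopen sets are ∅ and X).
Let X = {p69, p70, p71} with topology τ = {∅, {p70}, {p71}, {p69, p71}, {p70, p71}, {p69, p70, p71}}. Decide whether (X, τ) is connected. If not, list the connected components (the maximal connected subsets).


(X, τ) is disconnected; components = [{p70}, {p69, p71}].

Find clopen sets (U ∈ τ with X ∖ U ∈ τ):
  U = ∅, X ∖ U = {p69, p70, p71} — both open, so U is clopen.
  U = {p70}, X ∖ U = {p69, p71} — both open, so U is clopen.
  U = {p69, p71}, X ∖ U = {p70} — both open, so U is clopen.
  U = {p69, p70, p71}, X ∖ U = ∅ — both open, so U is clopen.
Nontrivial clopen(s) exist: e.g. {p70}. So (X, τ) is disconnected.
Compute connected components by grouping points that agree on all clopens:
  component: {p70}
  component: {p69, p71}


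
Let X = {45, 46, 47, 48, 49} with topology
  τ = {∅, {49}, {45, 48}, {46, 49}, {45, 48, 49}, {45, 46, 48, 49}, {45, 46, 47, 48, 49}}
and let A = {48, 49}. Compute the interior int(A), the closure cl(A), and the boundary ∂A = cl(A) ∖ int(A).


int(A) = {49}, cl(A) = {45, 46, 47, 48, 49}, ∂A = {45, 46, 47, 48}.

Closed sets in (X, τ) are complements of opens:
  closed(X, τ) = {∅, {47}, {46, 47}, {45, 47, 48}, {46, 47, 49}, {45, 46, 47, 48}, {45, 46, 47, 48, 49}}.
int(A) = ⋃ {U ∈ τ : U ⊆ A}. Opens contained in A: ∅, {49}.
Taking the union of these: int(A) = {49}.
cl(A) = ⋂ {C closed : A ⊆ C}. Closed sets containing A: {45, 46, 47, 48, 49}.
Intersecting these: cl(A) = {45, 46, 47, 48, 49}.
∂A = cl(A) ∖ int(A) = {45, 46, 47, 48, 49} ∖ {49} = {45, 46, 47, 48}.


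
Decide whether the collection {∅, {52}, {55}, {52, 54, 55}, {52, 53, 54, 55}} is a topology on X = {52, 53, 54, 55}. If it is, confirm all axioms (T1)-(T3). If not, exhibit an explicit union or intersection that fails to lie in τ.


τ is NOT a topology on X.

Axiom (T1): ∅ ∈ τ? Yes; X ∈ τ? Yes.
Axiom (T2/T3): check pairwise unions and intersections of members of τ.
Counterexample for (T2): {52} ∪ {55} = {52, 55} ∉ τ. Therefore τ is NOT a topology.


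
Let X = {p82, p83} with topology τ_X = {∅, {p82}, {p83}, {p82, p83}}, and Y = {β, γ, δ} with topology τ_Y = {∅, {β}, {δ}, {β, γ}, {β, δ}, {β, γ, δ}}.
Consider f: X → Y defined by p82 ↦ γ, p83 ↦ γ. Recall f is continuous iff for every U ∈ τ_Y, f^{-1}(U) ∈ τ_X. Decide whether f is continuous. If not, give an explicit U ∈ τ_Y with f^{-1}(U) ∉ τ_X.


f IS continuous.

Compute f^{-1}(U) for each U ∈ τ_Y:
  U = ∅: f^{-1}(U) = ∅ ∈ τ_X ✓.
  U = {β}: f^{-1}(U) = ∅ ∈ τ_X ✓.
  U = {δ}: f^{-1}(U) = ∅ ∈ τ_X ✓.
  U = {β, γ}: f^{-1}(U) = {p82, p83} ∈ τ_X ✓.
  U = {β, δ}: f^{-1}(U) = ∅ ∈ τ_X ✓.
  U = {β, γ, δ}: f^{-1}(U) = {p82, p83} ∈ τ_X ✓.
Every preimage lies in τ_X, so f IS continuous.


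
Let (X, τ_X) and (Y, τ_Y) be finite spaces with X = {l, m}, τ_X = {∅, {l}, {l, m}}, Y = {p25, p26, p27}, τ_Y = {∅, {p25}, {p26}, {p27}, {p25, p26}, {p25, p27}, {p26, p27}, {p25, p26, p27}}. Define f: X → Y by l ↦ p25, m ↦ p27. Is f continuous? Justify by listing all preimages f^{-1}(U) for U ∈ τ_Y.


f is NOT continuous.

Compute f^{-1}(U) for each U ∈ τ_Y:
  U = ∅: f^{-1}(U) = ∅ ∈ τ_X ✓.
  U = {p25}: f^{-1}(U) = {l} ∈ τ_X ✓.
  U = {p26}: f^{-1}(U) = ∅ ∈ τ_X ✓.
  U = {p27}: f^{-1}(U) = {m} ∉ τ_X ✗.
  U = {p25, p26}: f^{-1}(U) = {l} ∈ τ_X ✓.
  U = {p25, p27}: f^{-1}(U) = {l, m} ∈ τ_X ✓.
  U = {p26, p27}: f^{-1}(U) = {m} ∉ τ_X ✗.
  U = {p25, p26, p27}: f^{-1}(U) = {l, m} ∈ τ_X ✓.
Found U = {p27} with f^{-1}(U) = {m} not in τ_X. Therefore f is NOT continuous.


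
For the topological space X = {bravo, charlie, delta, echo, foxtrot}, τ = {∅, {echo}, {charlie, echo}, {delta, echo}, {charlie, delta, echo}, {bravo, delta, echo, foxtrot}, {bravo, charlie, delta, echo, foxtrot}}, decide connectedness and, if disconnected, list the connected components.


(X, τ) is connected.

Find clopen sets (U ∈ τ with X ∖ U ∈ τ):
  U = ∅, X ∖ U = {bravo, charlie, delta, echo, foxtrot} — both open, so U is clopen.
  U = {bravo, charlie, delta, echo, foxtrot}, X ∖ U = ∅ — both open, so U is clopen.
Only trivial clopens (∅ and X) exist, so (X, τ) is connected.
Compute connected components by grouping points that agree on all clopens:
  component: {bravo, charlie, delta, echo, foxtrot}


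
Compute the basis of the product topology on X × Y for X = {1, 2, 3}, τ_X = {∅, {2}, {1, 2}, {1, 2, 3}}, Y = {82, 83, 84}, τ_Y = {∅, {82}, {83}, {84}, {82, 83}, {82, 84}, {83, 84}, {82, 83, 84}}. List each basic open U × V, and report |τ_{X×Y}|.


Basis B = {∅ × ∅, {2} × {82}, {2} × {83}, {2} × {84}, {1, 2} × {82}, {1, 2} × {83}, {1, 2} × {84}, {2} × {82, 83}, {2} × {82, 84}, {2} × {83, 84}, {1, 2, 3} × {82}, {1, 2, 3} × {83}, {1, 2, 3} × {84}, {2} × {82, 83, 84}, {1, 2} × {82, 83}, {1, 2} × {82, 84}, {1, 2} × {83, 84}, {1, 2} × {82, 83, 84}, {1, 2, 3} × {82, 83}, {1, 2, 3} × {82, 84}, {1, 2, 3} × {83, 84}, {1, 2, 3} × {82, 83, 84}}; |τ_{X×Y}| = 64.

Enumerate products U × V with U ∈ τ_X, V ∈ τ_Y (deduplicated):
  ∅ × ∅ = {} (∅)
  {2} × {82} = {(2,82)}
  {2} × {83} = {(2,83)}
  {2} × {84} = {(2,84)}
  {1, 2} × {82} = {(1,82), (2,82)}
  {1, 2} × {83} = {(1,83), (2,83)}
  {1, 2} × {84} = {(1,84), (2,84)}
  {2} × {82, 83} = {(2,82), (2,83)}
  {2} × {82, 84} = {(2,82), (2,84)}
  {2} × {83, 84} = {(2,83), (2,84)}
  {1, 2, 3} × {82} = {(1,82), (2,82), (3,82)}
  {1, 2, 3} × {83} = {(1,83), (2,83), (3,83)}
  {1, 2, 3} × {84} = {(1,84), (2,84), (3,84)}
  {2} × {82, 83, 84} = {(2,82), (2,83), (2,84)}
  {1, 2} × {82, 83} = {(1,82), (1,83), (2,82), (2,83)}
  {1, 2} × {82, 84} = {(1,82), (1,84), (2,82), (2,84)}
  {1, 2} × {83, 84} = {(1,83), (1,84), (2,83), (2,84)}
  {1, 2} × {82, 83, 84} = {(1,82), (1,83), (1,84), (2,82), (2,83), (2,84)}
  {1, 2, 3} × {82, 83} = {(1,82), (1,83), (2,82), (2,83), (3,82), (3,83)}
  {1, 2, 3} × {82, 84} = {(1,82), (1,84), (2,82), (2,84), (3,82), (3,84)}
  {1, 2, 3} × {83, 84} = {(1,83), (1,84), (2,83), (2,84), (3,83), (3,84)}
  {1, 2, 3} × {82, 83, 84} = {(1,82), (1,83), (1,84), (2,82), (2,83), (2,84), (3,82), (3,83), (3,84)}
These 22 distinct sets form the basis B.
Close under arbitrary unions to get τ_{X×Y}; counting gives |τ_{X×Y}| = 64.


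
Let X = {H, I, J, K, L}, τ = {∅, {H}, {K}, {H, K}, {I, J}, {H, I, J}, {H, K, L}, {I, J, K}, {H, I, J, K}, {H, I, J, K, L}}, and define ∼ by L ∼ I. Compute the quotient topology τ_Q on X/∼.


X/∼ = {[H], [I=L], [J], [K]}; |τ_Q| = 5.

Equivalence classes: [H], [I=L], [J], [K].
Quotient map π: X → X/∼ sends H ↦ [H], I ↦ [I=L], J ↦ [J], K ↦ [K], L ↦ [I=L].
For each subset V ⊆ X/∼, compute π^{-1}(V) ⊆ X and check whether π^{-1}(V) ∈ τ. V is open in τ_Q iff π^{-1}(V) ∈ τ.
  V = {}: π^{-1}(V) = ∅ ∈ τ ✓.
  V = {[H]}: π^{-1}(V) = {H} ∈ τ ✓.
  V = {[I=L]}: π^{-1}(V) = {I, L} ∉ τ ✗.
  V = {[H], [I=L]}: π^{-1}(V) = {H, I, L} ∉ τ ✗.
  V = {[J]}: π^{-1}(V) = {J} ∉ τ ✗.
  V = {[H], [J]}: π^{-1}(V) = {H, J} ∉ τ ✗.
  V = {[I=L], [J]}: π^{-1}(V) = {I, J, L} ∉ τ ✗.
  V = {[H], [I=L], [J]}: π^{-1}(V) = {H, I, J, L} ∉ τ ✗.
  V = {[K]}: π^{-1}(V) = {K} ∈ τ ✓.
  V = {[H], [K]}: π^{-1}(V) = {H, K} ∈ τ ✓.
  V = {[I=L], [K]}: π^{-1}(V) = {I, K, L} ∉ τ ✗.
  V = {[H], [I=L], [K]}: π^{-1}(V) = {H, I, K, L} ∉ τ ✗.
  V = {[J], [K]}: π^{-1}(V) = {J, K} ∉ τ ✗.
  V = {[H], [J], [K]}: π^{-1}(V) = {H, J, K} ∉ τ ✗.
  V = {[I=L], [J], [K]}: π^{-1}(V) = {I, J, K, L} ∉ τ ✗.
  V = {[H], [I=L], [J], [K]}: π^{-1}(V) = {H, I, J, K, L} ∈ τ ✓.
Open sets in the quotient: τ_Q = {{}, {[H]}, {[K]}, {[H], [K]}, {[H], [I=L], [J], [K]}} (5 elements).


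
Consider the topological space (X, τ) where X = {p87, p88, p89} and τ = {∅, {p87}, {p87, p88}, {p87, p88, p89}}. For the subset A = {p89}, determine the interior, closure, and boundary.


int(A) = ∅, cl(A) = {p89}, ∂A = {p89}.

Closed sets in (X, τ) are complements of opens:
  closed(X, τ) = {∅, {p89}, {p88, p89}, {p87, p88, p89}}.
int(A) = ⋃ {U ∈ τ : U ⊆ A}. Opens contained in A: ∅.
Taking the union of these: int(A) = ∅.
cl(A) = ⋂ {C closed : A ⊆ C}. Closed sets containing A: {p89}, {p88, p89}, {p87, p88, p89}.
Intersecting these: cl(A) = {p89}.
∂A = cl(A) ∖ int(A) = {p89} ∖ ∅ = {p89}.


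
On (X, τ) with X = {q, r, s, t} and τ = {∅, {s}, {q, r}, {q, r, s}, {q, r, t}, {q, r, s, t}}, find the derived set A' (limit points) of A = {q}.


A' = {r, t}

For each x ∈ X, list the open sets U ∈ τ with x ∈ U, then check whether U ∩ (A ∖ {x}) ≠ ∅ for every such U.
  x = q: open {q, r} ∋ x has {q, r} ∩ (A ∖ {q}) = ∅, so x is NOT a limit point.
  x = r: opens ∋ x are {q, r}, {q, r, s}, {q, r, t}, {q, r, s, t}; each meets A ∖ {r}, so x IS a limit point.
  x = s: open {s} ∋ x has {s} ∩ (A ∖ {s}) = ∅, so x is NOT a limit point.
  x = t: opens ∋ x are {q, r, t}, {q, r, s, t}; each meets A ∖ {t}, so x IS a limit point.
Collecting: A' = {r, t}.


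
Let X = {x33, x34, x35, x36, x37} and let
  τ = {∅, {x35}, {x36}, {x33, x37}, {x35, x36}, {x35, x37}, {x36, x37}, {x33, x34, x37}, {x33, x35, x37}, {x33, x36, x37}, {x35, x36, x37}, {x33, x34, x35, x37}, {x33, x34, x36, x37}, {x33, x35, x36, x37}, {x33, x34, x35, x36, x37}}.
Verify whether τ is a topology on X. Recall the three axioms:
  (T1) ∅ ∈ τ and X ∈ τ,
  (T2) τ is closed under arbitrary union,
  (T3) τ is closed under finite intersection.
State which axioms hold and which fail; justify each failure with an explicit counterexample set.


τ is NOT a topology on X.

Axiom (T1): ∅ ∈ τ? Yes; X ∈ τ? Yes.
Axiom (T2/T3): check pairwise unions and intersections of members of τ.
Counterexample for (T3): {x33, x37} ∩ {x35, x37} = {x37} ∉ τ. Therefore τ is NOT a topology.


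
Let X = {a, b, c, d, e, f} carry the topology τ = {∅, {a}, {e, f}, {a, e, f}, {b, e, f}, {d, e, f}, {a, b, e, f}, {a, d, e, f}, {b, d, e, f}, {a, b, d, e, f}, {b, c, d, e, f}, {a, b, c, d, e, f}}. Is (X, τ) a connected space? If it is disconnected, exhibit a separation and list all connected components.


(X, τ) is disconnected; components = [{a}, {b, c, d, e, f}].

Find clopen sets (U ∈ τ with X ∖ U ∈ τ):
  U = ∅, X ∖ U = {a, b, c, d, e, f} — both open, so U is clopen.
  U = {a}, X ∖ U = {b, c, d, e, f} — both open, so U is clopen.
  U = {b, c, d, e, f}, X ∖ U = {a} — both open, so U is clopen.
  U = {a, b, c, d, e, f}, X ∖ U = ∅ — both open, so U is clopen.
Nontrivial clopen(s) exist: e.g. {b, c, d, e, f}. So (X, τ) is disconnected.
Compute connected components by grouping points that agree on all clopens:
  component: {a}
  component: {b, c, d, e, f}


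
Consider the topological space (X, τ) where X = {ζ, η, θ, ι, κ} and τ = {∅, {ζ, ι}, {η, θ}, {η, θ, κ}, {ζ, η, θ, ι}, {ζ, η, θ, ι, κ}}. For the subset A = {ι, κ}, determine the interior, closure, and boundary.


int(A) = ∅, cl(A) = {ζ, ι, κ}, ∂A = {ζ, ι, κ}.

Closed sets in (X, τ) are complements of opens:
  closed(X, τ) = {∅, {κ}, {ζ, ι}, {ζ, ι, κ}, {η, θ, κ}, {ζ, η, θ, ι, κ}}.
int(A) = ⋃ {U ∈ τ : U ⊆ A}. Opens contained in A: ∅.
Taking the union of these: int(A) = ∅.
cl(A) = ⋂ {C closed : A ⊆ C}. Closed sets containing A: {ζ, ι, κ}, {ζ, η, θ, ι, κ}.
Intersecting these: cl(A) = {ζ, ι, κ}.
∂A = cl(A) ∖ int(A) = {ζ, ι, κ} ∖ ∅ = {ζ, ι, κ}.


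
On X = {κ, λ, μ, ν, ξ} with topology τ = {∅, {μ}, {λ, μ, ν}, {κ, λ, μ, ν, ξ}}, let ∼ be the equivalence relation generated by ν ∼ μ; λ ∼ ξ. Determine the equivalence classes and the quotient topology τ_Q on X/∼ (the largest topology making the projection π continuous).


X/∼ = {[κ], [λ=ξ], [μ=ν]}; |τ_Q| = 2.

Equivalence classes: [κ], [λ=ξ], [μ=ν].
Quotient map π: X → X/∼ sends κ ↦ [κ], λ ↦ [λ=ξ], μ ↦ [μ=ν], ν ↦ [μ=ν], ξ ↦ [λ=ξ].
For each subset V ⊆ X/∼, compute π^{-1}(V) ⊆ X and check whether π^{-1}(V) ∈ τ. V is open in τ_Q iff π^{-1}(V) ∈ τ.
  V = {}: π^{-1}(V) = ∅ ∈ τ ✓.
  V = {[κ]}: π^{-1}(V) = {κ} ∉ τ ✗.
  V = {[λ=ξ]}: π^{-1}(V) = {λ, ξ} ∉ τ ✗.
  V = {[κ], [λ=ξ]}: π^{-1}(V) = {κ, λ, ξ} ∉ τ ✗.
  V = {[μ=ν]}: π^{-1}(V) = {μ, ν} ∉ τ ✗.
  V = {[κ], [μ=ν]}: π^{-1}(V) = {κ, μ, ν} ∉ τ ✗.
  V = {[λ=ξ], [μ=ν]}: π^{-1}(V) = {λ, μ, ν, ξ} ∉ τ ✗.
  V = {[κ], [λ=ξ], [μ=ν]}: π^{-1}(V) = {κ, λ, μ, ν, ξ} ∈ τ ✓.
Open sets in the quotient: τ_Q = {{}, {[κ], [λ=ξ], [μ=ν]}} (2 elements).


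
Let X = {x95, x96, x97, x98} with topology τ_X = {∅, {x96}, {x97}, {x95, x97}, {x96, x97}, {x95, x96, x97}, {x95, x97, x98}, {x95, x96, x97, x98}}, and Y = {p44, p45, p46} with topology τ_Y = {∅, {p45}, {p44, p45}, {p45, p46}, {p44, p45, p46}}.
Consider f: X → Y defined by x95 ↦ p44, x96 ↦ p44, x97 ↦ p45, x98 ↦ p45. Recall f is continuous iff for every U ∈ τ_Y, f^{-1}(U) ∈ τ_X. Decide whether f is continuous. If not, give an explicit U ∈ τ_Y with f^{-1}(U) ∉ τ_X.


f is NOT continuous.

Compute f^{-1}(U) for each U ∈ τ_Y:
  U = ∅: f^{-1}(U) = ∅ ∈ τ_X ✓.
  U = {p45}: f^{-1}(U) = {x97, x98} ∉ τ_X ✗.
  U = {p44, p45}: f^{-1}(U) = {x95, x96, x97, x98} ∈ τ_X ✓.
  U = {p45, p46}: f^{-1}(U) = {x97, x98} ∉ τ_X ✗.
  U = {p44, p45, p46}: f^{-1}(U) = {x95, x96, x97, x98} ∈ τ_X ✓.
Found U = {p45} with f^{-1}(U) = {x97, x98} not in τ_X. Therefore f is NOT continuous.


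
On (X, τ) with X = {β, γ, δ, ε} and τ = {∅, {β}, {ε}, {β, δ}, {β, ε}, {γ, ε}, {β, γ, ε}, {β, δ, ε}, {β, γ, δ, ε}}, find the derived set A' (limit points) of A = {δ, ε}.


A' = {γ}

For each x ∈ X, list the open sets U ∈ τ with x ∈ U, then check whether U ∩ (A ∖ {x}) ≠ ∅ for every such U.
  x = β: open {β} ∋ x has {β} ∩ (A ∖ {β}) = ∅, so x is NOT a limit point.
  x = γ: opens ∋ x are {γ, ε}, {β, γ, ε}, {β, γ, δ, ε}; each meets A ∖ {γ}, so x IS a limit point.
  x = δ: open {β, δ} ∋ x has {β, δ} ∩ (A ∖ {δ}) = ∅, so x is NOT a limit point.
  x = ε: open {ε} ∋ x has {ε} ∩ (A ∖ {ε}) = ∅, so x is NOT a limit point.
Collecting: A' = {γ}.


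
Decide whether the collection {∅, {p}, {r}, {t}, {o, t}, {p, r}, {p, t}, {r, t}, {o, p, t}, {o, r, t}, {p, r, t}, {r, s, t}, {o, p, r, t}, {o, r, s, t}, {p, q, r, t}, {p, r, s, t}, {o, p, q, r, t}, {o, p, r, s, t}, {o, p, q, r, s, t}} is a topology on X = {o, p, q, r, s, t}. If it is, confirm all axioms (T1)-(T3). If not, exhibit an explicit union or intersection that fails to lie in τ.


τ is NOT a topology on X.

Axiom (T1): ∅ ∈ τ? Yes; X ∈ τ? Yes.
Axiom (T2/T3): check pairwise unions and intersections of members of τ.
Counterexample for (T2): {r, s, t} ∪ {p, q, r, t} = {p, q, r, s, t} ∉ τ. Therefore τ is NOT a topology.


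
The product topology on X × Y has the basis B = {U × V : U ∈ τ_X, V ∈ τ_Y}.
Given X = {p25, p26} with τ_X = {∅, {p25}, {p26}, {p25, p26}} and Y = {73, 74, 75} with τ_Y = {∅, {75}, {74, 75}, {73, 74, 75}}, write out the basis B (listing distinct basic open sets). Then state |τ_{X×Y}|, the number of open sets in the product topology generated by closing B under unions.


Basis B = {∅ × ∅, {p25} × {75}, {p26} × {75}, {p25} × {74, 75}, {p25, p26} × {75}, {p26} × {74, 75}, {p25} × {73, 74, 75}, {p26} × {73, 74, 75}, {p25, p26} × {74, 75}, {p25, p26} × {73, 74, 75}}; |τ_{X×Y}| = 16.

Enumerate products U × V with U ∈ τ_X, V ∈ τ_Y (deduplicated):
  ∅ × ∅ = {} (∅)
  {p25} × {75} = {(p25,75)}
  {p26} × {75} = {(p26,75)}
  {p25} × {74, 75} = {(p25,74), (p25,75)}
  {p25, p26} × {75} = {(p25,75), (p26,75)}
  {p26} × {74, 75} = {(p26,74), (p26,75)}
  {p25} × {73, 74, 75} = {(p25,73), (p25,74), (p25,75)}
  {p26} × {73, 74, 75} = {(p26,73), (p26,74), (p26,75)}
  {p25, p26} × {74, 75} = {(p25,74), (p25,75), (p26,74), (p26,75)}
  {p25, p26} × {73, 74, 75} = {(p25,73), (p25,74), (p25,75), (p26,73), (p26,74), (p26,75)}
These 10 distinct sets form the basis B.
Close under arbitrary unions to get τ_{X×Y}; counting gives |τ_{X×Y}| = 16.


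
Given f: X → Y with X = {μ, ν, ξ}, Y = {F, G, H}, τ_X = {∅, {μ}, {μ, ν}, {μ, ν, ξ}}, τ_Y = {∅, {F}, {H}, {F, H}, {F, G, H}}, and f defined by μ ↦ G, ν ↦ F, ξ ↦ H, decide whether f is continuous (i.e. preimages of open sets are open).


f is NOT continuous.

Compute f^{-1}(U) for each U ∈ τ_Y:
  U = ∅: f^{-1}(U) = ∅ ∈ τ_X ✓.
  U = {F}: f^{-1}(U) = {ν} ∉ τ_X ✗.
  U = {H}: f^{-1}(U) = {ξ} ∉ τ_X ✗.
  U = {F, H}: f^{-1}(U) = {ν, ξ} ∉ τ_X ✗.
  U = {F, G, H}: f^{-1}(U) = {μ, ν, ξ} ∈ τ_X ✓.
Found U = {F} with f^{-1}(U) = {ν} not in τ_X. Therefore f is NOT continuous.


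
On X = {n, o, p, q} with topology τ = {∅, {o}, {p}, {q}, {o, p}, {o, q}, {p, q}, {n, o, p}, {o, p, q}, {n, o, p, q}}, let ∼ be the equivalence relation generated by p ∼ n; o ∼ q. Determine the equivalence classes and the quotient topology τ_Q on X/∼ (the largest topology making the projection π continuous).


X/∼ = {[n=p], [o=q]}; |τ_Q| = 3.

Equivalence classes: [n=p], [o=q].
Quotient map π: X → X/∼ sends n ↦ [n=p], o ↦ [o=q], p ↦ [n=p], q ↦ [o=q].
For each subset V ⊆ X/∼, compute π^{-1}(V) ⊆ X and check whether π^{-1}(V) ∈ τ. V is open in τ_Q iff π^{-1}(V) ∈ τ.
  V = {}: π^{-1}(V) = ∅ ∈ τ ✓.
  V = {[n=p]}: π^{-1}(V) = {n, p} ∉ τ ✗.
  V = {[o=q]}: π^{-1}(V) = {o, q} ∈ τ ✓.
  V = {[n=p], [o=q]}: π^{-1}(V) = {n, o, p, q} ∈ τ ✓.
Open sets in the quotient: τ_Q = {{}, {[o=q]}, {[n=p], [o=q]}} (3 elements).


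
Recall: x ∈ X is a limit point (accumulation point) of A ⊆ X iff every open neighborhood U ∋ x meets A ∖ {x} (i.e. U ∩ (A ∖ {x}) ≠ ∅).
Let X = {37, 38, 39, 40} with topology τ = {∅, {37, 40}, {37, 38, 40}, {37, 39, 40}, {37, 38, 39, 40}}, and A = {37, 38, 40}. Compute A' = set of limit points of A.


A' = {37, 38, 39, 40}

For each x ∈ X, list the open sets U ∈ τ with x ∈ U, then check whether U ∩ (A ∖ {x}) ≠ ∅ for every such U.
  x = 37: opens ∋ x are {37, 40}, {37, 38, 40}, {37, 39, 40}, {37, 38, 39, 40}; each meets A ∖ {37}, so x IS a limit point.
  x = 38: opens ∋ x are {37, 38, 40}, {37, 38, 39, 40}; each meets A ∖ {38}, so x IS a limit point.
  x = 39: opens ∋ x are {37, 39, 40}, {37, 38, 39, 40}; each meets A ∖ {39}, so x IS a limit point.
  x = 40: opens ∋ x are {37, 40}, {37, 38, 40}, {37, 39, 40}, {37, 38, 39, 40}; each meets A ∖ {40}, so x IS a limit point.
Collecting: A' = {37, 38, 39, 40}.


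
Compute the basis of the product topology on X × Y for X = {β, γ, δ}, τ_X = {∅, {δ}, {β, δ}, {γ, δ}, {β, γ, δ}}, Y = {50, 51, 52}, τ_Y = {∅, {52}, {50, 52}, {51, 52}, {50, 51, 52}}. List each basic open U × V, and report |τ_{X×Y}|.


Basis B = {∅ × ∅, {δ} × {52}, {β, δ} × {52}, {γ, δ} × {52}, {δ} × {50, 52}, {δ} × {51, 52}, {β, γ, δ} × {52}, {δ} × {50, 51, 52}, {β, δ} × {50, 52}, {β, δ} × {51, 52}, {γ, δ} × {50, 52}, {γ, δ} × {51, 52}, {β, δ} × {50, 51, 52}, {β, γ, δ} × {50, 52}, {β, γ, δ} × {51, 52}, {γ, δ} × {50, 51, 52}, {β, γ, δ} × {50, 51, 52}}; |τ_{X×Y}| = 48.

Enumerate products U × V with U ∈ τ_X, V ∈ τ_Y (deduplicated):
  ∅ × ∅ = {} (∅)
  {δ} × {52} = {(δ,52)}
  {β, δ} × {52} = {(β,52), (δ,52)}
  {γ, δ} × {52} = {(γ,52), (δ,52)}
  {δ} × {50, 52} = {(δ,50), (δ,52)}
  {δ} × {51, 52} = {(δ,51), (δ,52)}
  {β, γ, δ} × {52} = {(β,52), (γ,52), (δ,52)}
  {δ} × {50, 51, 52} = {(δ,50), (δ,51), (δ,52)}
  {β, δ} × {50, 52} = {(β,50), (β,52), (δ,50), (δ,52)}
  {β, δ} × {51, 52} = {(β,51), (β,52), (δ,51), (δ,52)}
  {γ, δ} × {50, 52} = {(γ,50), (γ,52), (δ,50), (δ,52)}
  {γ, δ} × {51, 52} = {(γ,51), (γ,52), (δ,51), (δ,52)}
  {β, δ} × {50, 51, 52} = {(β,50), (β,51), (β,52), (δ,50), (δ,51), (δ,52)}
  {β, γ, δ} × {50, 52} = {(β,50), (β,52), (γ,50), (γ,52), (δ,50), (δ,52)}
  {β, γ, δ} × {51, 52} = {(β,51), (β,52), (γ,51), (γ,52), (δ,51), (δ,52)}
  {γ, δ} × {50, 51, 52} = {(γ,50), (γ,51), (γ,52), (δ,50), (δ,51), (δ,52)}
  {β, γ, δ} × {50, 51, 52} = {(β,50), (β,51), (β,52), (γ,50), (γ,51), (γ,52), (δ,50), (δ,51), (δ,52)}
These 17 distinct sets form the basis B.
Close under arbitrary unions to get τ_{X×Y}; counting gives |τ_{X×Y}| = 48.


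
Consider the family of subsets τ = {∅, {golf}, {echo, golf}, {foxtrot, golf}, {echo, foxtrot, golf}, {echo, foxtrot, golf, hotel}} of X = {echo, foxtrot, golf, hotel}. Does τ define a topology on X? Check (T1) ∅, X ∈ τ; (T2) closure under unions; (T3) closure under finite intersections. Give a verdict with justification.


τ IS a topology on X.

Axiom (T1): ∅ ∈ τ? Yes; X ∈ τ? Yes.
Axiom (T2/T3): check pairwise unions and intersections of members of τ.
All pairwise intersections and unions checked — each lies in τ. Therefore τ satisfies (T1), (T2), (T3): it IS a topology on X.


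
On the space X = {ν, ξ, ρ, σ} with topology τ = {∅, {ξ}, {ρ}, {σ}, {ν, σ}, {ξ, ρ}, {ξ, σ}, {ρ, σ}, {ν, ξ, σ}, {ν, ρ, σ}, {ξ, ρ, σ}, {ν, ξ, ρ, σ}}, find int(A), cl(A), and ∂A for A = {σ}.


int(A) = {σ}, cl(A) = {ν, σ}, ∂A = {ν}.

Closed sets in (X, τ) are complements of opens:
  closed(X, τ) = {∅, {ν}, {ξ}, {ρ}, {ν, ξ}, {ν, ρ}, {ν, σ}, {ξ, ρ}, {ν, ξ, ρ}, {ν, ξ, σ}, {ν, ρ, σ}, {ν, ξ, ρ, σ}}.
int(A) = ⋃ {U ∈ τ : U ⊆ A}. Opens contained in A: ∅, {σ}.
Taking the union of these: int(A) = {σ}.
cl(A) = ⋂ {C closed : A ⊆ C}. Closed sets containing A: {ν, σ}, {ν, ξ, σ}, {ν, ρ, σ}, {ν, ξ, ρ, σ}.
Intersecting these: cl(A) = {ν, σ}.
∂A = cl(A) ∖ int(A) = {ν, σ} ∖ {σ} = {ν}.


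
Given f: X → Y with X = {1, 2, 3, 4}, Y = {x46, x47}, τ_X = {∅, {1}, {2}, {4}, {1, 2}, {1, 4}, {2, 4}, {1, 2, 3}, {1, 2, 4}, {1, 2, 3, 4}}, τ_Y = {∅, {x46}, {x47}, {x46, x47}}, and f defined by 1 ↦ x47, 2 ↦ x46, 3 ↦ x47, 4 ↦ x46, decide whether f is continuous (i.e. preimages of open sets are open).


f is NOT continuous.

Compute f^{-1}(U) for each U ∈ τ_Y:
  U = ∅: f^{-1}(U) = ∅ ∈ τ_X ✓.
  U = {x46}: f^{-1}(U) = {2, 4} ∈ τ_X ✓.
  U = {x47}: f^{-1}(U) = {1, 3} ∉ τ_X ✗.
  U = {x46, x47}: f^{-1}(U) = {1, 2, 3, 4} ∈ τ_X ✓.
Found U = {x47} with f^{-1}(U) = {1, 3} not in τ_X. Therefore f is NOT continuous.


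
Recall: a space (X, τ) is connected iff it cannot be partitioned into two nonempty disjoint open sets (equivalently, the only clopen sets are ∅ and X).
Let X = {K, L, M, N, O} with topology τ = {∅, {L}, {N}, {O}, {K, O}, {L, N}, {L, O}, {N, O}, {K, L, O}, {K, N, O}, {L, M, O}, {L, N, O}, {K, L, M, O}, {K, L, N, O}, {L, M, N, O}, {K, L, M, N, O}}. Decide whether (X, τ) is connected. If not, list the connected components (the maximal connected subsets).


(X, τ) is disconnected; components = [{N}, {K, L, M, O}].

Find clopen sets (U ∈ τ with X ∖ U ∈ τ):
  U = ∅, X ∖ U = {K, L, M, N, O} — both open, so U is clopen.
  U = {N}, X ∖ U = {K, L, M, O} — both open, so U is clopen.
  U = {K, L, M, O}, X ∖ U = {N} — both open, so U is clopen.
  U = {K, L, M, N, O}, X ∖ U = ∅ — both open, so U is clopen.
Nontrivial clopen(s) exist: e.g. {N}. So (X, τ) is disconnected.
Compute connected components by grouping points that agree on all clopens:
  component: {N}
  component: {K, L, M, O}


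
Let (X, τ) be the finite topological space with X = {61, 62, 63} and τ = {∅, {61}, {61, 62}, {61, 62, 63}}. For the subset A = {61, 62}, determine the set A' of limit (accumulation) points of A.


A' = {62, 63}

For each x ∈ X, list the open sets U ∈ τ with x ∈ U, then check whether U ∩ (A ∖ {x}) ≠ ∅ for every such U.
  x = 61: open {61} ∋ x has {61} ∩ (A ∖ {61}) = ∅, so x is NOT a limit point.
  x = 62: opens ∋ x are {61, 62}, {61, 62, 63}; each meets A ∖ {62}, so x IS a limit point.
  x = 63: opens ∋ x are {61, 62, 63}; each meets A ∖ {63}, so x IS a limit point.
Collecting: A' = {62, 63}.


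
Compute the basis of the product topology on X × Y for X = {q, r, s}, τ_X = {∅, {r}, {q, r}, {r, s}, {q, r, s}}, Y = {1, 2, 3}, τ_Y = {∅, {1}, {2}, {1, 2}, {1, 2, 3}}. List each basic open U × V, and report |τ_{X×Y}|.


Basis B = {∅ × ∅, {r} × {1}, {r} × {2}, {q, r} × {1}, {q, r} × {2}, {r} × {1, 2}, {r, s} × {1}, {r, s} × {2}, {q, r, s} × {1}, {q, r, s} × {2}, {r} × {1, 2, 3}, {q, r} × {1, 2}, {r, s} × {1, 2}, {q, r} × {1, 2, 3}, {q, r, s} × {1, 2}, {r, s} × {1, 2, 3}, {q, r, s} × {1, 2, 3}}; |τ_{X×Y}| = 50.

Enumerate products U × V with U ∈ τ_X, V ∈ τ_Y (deduplicated):
  ∅ × ∅ = {} (∅)
  {r} × {1} = {(r,1)}
  {r} × {2} = {(r,2)}
  {q, r} × {1} = {(q,1), (r,1)}
  {q, r} × {2} = {(q,2), (r,2)}
  {r} × {1, 2} = {(r,1), (r,2)}
  {r, s} × {1} = {(r,1), (s,1)}
  {r, s} × {2} = {(r,2), (s,2)}
  {q, r, s} × {1} = {(q,1), (r,1), (s,1)}
  {q, r, s} × {2} = {(q,2), (r,2), (s,2)}
  {r} × {1, 2, 3} = {(r,1), (r,2), (r,3)}
  {q, r} × {1, 2} = {(q,1), (q,2), (r,1), (r,2)}
  {r, s} × {1, 2} = {(r,1), (r,2), (s,1), (s,2)}
  {q, r} × {1, 2, 3} = {(q,1), (q,2), (q,3), (r,1), (r,2), (r,3)}
  {q, r, s} × {1, 2} = {(q,1), (q,2), (r,1), (r,2), (s,1), (s,2)}
  {r, s} × {1, 2, 3} = {(r,1), (r,2), (r,3), (s,1), (s,2), (s,3)}
  {q, r, s} × {1, 2, 3} = {(q,1), (q,2), (q,3), (r,1), (r,2), (r,3), (s,1), (s,2), (s,3)}
These 17 distinct sets form the basis B.
Close under arbitrary unions to get τ_{X×Y}; counting gives |τ_{X×Y}| = 50.


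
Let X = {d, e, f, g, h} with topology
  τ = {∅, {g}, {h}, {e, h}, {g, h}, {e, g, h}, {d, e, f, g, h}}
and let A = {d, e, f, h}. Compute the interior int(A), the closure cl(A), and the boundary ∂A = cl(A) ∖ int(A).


int(A) = {e, h}, cl(A) = {d, e, f, h}, ∂A = {d, f}.

Closed sets in (X, τ) are complements of opens:
  closed(X, τ) = {∅, {d, f}, {d, e, f}, {d, f, g}, {d, e, f, g}, {d, e, f, h}, {d, e, f, g, h}}.
int(A) = ⋃ {U ∈ τ : U ⊆ A}. Opens contained in A: ∅, {h}, {e, h}.
Taking the union of these: int(A) = {e, h}.
cl(A) = ⋂ {C closed : A ⊆ C}. Closed sets containing A: {d, e, f, h}, {d, e, f, g, h}.
Intersecting these: cl(A) = {d, e, f, h}.
∂A = cl(A) ∖ int(A) = {d, e, f, h} ∖ {e, h} = {d, f}.


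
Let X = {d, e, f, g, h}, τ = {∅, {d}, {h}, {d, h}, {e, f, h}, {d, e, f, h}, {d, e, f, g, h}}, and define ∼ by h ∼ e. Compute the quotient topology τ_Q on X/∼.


X/∼ = {[d], [e=h], [f], [g]}; |τ_Q| = 5.

Equivalence classes: [d], [e=h], [f], [g].
Quotient map π: X → X/∼ sends d ↦ [d], e ↦ [e=h], f ↦ [f], g ↦ [g], h ↦ [e=h].
For each subset V ⊆ X/∼, compute π^{-1}(V) ⊆ X and check whether π^{-1}(V) ∈ τ. V is open in τ_Q iff π^{-1}(V) ∈ τ.
  V = {}: π^{-1}(V) = ∅ ∈ τ ✓.
  V = {[d]}: π^{-1}(V) = {d} ∈ τ ✓.
  V = {[e=h]}: π^{-1}(V) = {e, h} ∉ τ ✗.
  V = {[d], [e=h]}: π^{-1}(V) = {d, e, h} ∉ τ ✗.
  V = {[f]}: π^{-1}(V) = {f} ∉ τ ✗.
  V = {[d], [f]}: π^{-1}(V) = {d, f} ∉ τ ✗.
  V = {[e=h], [f]}: π^{-1}(V) = {e, f, h} ∈ τ ✓.
  V = {[d], [e=h], [f]}: π^{-1}(V) = {d, e, f, h} ∈ τ ✓.
  V = {[g]}: π^{-1}(V) = {g} ∉ τ ✗.
  V = {[d], [g]}: π^{-1}(V) = {d, g} ∉ τ ✗.
  V = {[e=h], [g]}: π^{-1}(V) = {e, g, h} ∉ τ ✗.
  V = {[d], [e=h], [g]}: π^{-1}(V) = {d, e, g, h} ∉ τ ✗.
  V = {[f], [g]}: π^{-1}(V) = {f, g} ∉ τ ✗.
  V = {[d], [f], [g]}: π^{-1}(V) = {d, f, g} ∉ τ ✗.
  V = {[e=h], [f], [g]}: π^{-1}(V) = {e, f, g, h} ∉ τ ✗.
  V = {[d], [e=h], [f], [g]}: π^{-1}(V) = {d, e, f, g, h} ∈ τ ✓.
Open sets in the quotient: τ_Q = {{}, {[d]}, {[e=h], [f]}, {[d], [e=h], [f]}, {[d], [e=h], [f], [g]}} (5 elements).


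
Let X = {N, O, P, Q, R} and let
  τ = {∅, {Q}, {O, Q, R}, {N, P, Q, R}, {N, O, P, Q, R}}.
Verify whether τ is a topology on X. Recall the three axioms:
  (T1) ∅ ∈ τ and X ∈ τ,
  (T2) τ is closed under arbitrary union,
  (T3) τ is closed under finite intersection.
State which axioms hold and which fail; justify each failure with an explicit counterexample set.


τ is NOT a topology on X.

Axiom (T1): ∅ ∈ τ? Yes; X ∈ τ? Yes.
Axiom (T2/T3): check pairwise unions and intersections of members of τ.
Counterexample for (T3): {O, Q, R} ∩ {N, P, Q, R} = {Q, R} ∉ τ. Therefore τ is NOT a topology.


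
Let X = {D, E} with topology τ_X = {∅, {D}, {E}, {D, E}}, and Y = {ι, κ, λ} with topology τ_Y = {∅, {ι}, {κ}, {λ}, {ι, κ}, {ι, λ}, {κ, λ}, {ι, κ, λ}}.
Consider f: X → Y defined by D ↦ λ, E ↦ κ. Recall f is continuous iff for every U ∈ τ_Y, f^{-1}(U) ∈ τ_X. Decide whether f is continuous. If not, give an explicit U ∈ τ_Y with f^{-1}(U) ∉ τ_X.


f IS continuous.

Compute f^{-1}(U) for each U ∈ τ_Y:
  U = ∅: f^{-1}(U) = ∅ ∈ τ_X ✓.
  U = {ι}: f^{-1}(U) = ∅ ∈ τ_X ✓.
  U = {κ}: f^{-1}(U) = {E} ∈ τ_X ✓.
  U = {λ}: f^{-1}(U) = {D} ∈ τ_X ✓.
  U = {ι, κ}: f^{-1}(U) = {E} ∈ τ_X ✓.
  U = {ι, λ}: f^{-1}(U) = {D} ∈ τ_X ✓.
  U = {κ, λ}: f^{-1}(U) = {D, E} ∈ τ_X ✓.
  U = {ι, κ, λ}: f^{-1}(U) = {D, E} ∈ τ_X ✓.
Every preimage lies in τ_X, so f IS continuous.


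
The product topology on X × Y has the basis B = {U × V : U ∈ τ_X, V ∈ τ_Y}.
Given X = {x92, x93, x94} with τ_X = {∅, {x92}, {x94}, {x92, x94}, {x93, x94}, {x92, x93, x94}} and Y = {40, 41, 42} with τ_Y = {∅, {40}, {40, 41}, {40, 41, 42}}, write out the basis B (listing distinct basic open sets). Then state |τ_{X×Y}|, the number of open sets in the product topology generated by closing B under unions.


Basis B = {∅ × ∅, {x92} × {40}, {x94} × {40}, {x92} × {40, 41}, {x92, x94} × {40}, {x93, x94} × {40}, {x94} × {40, 41}, {x92} × {40, 41, 42}, {x92, x93, x94} × {40}, {x94} × {40, 41, 42}, {x92, x94} × {40, 41}, {x93, x94} × {40, 41}, {x92, x94} × {40, 41, 42}, {x92, x93, x94} × {40, 41}, {x93, x94} × {40, 41, 42}, {x92, x93, x94} × {40, 41, 42}}; |τ_{X×Y}| = 40.

Enumerate products U × V with U ∈ τ_X, V ∈ τ_Y (deduplicated):
  ∅ × ∅ = {} (∅)
  {x92} × {40} = {(x92,40)}
  {x94} × {40} = {(x94,40)}
  {x92} × {40, 41} = {(x92,40), (x92,41)}
  {x92, x94} × {40} = {(x92,40), (x94,40)}
  {x93, x94} × {40} = {(x93,40), (x94,40)}
  {x94} × {40, 41} = {(x94,40), (x94,41)}
  {x92} × {40, 41, 42} = {(x92,40), (x92,41), (x92,42)}
  {x92, x93, x94} × {40} = {(x92,40), (x93,40), (x94,40)}
  {x94} × {40, 41, 42} = {(x94,40), (x94,41), (x94,42)}
  {x92, x94} × {40, 41} = {(x92,40), (x92,41), (x94,40), (x94,41)}
  {x93, x94} × {40, 41} = {(x93,40), (x93,41), (x94,40), (x94,41)}
  {x92, x94} × {40, 41, 42} = {(x92,40), (x92,41), (x92,42), (x94,40), (x94,41), (x94,42)}
  {x92, x93, x94} × {40, 41} = {(x92,40), (x92,41), (x93,40), (x93,41), (x94,40), (x94,41)}
  {x93, x94} × {40, 41, 42} = {(x93,40), (x93,41), (x93,42), (x94,40), (x94,41), (x94,42)}
  {x92, x93, x94} × {40, 41, 42} = {(x92,40), (x92,41), (x92,42), (x93,40), (x93,41), (x93,42), (x94,40), (x94,41), (x94,42)}
These 16 distinct sets form the basis B.
Close under arbitrary unions to get τ_{X×Y}; counting gives |τ_{X×Y}| = 40.


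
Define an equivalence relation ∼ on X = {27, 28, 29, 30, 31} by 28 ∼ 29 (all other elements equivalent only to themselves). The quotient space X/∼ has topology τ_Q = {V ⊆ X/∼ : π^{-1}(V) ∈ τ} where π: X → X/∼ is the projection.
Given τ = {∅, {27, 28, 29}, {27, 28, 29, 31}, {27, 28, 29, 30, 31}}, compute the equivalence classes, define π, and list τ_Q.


X/∼ = {[27], [28=29], [30], [31]}; |τ_Q| = 4.

Equivalence classes: [27], [28=29], [30], [31].
Quotient map π: X → X/∼ sends 27 ↦ [27], 28 ↦ [28=29], 29 ↦ [28=29], 30 ↦ [30], 31 ↦ [31].
For each subset V ⊆ X/∼, compute π^{-1}(V) ⊆ X and check whether π^{-1}(V) ∈ τ. V is open in τ_Q iff π^{-1}(V) ∈ τ.
  V = {}: π^{-1}(V) = ∅ ∈ τ ✓.
  V = {[27]}: π^{-1}(V) = {27} ∉ τ ✗.
  V = {[28=29]}: π^{-1}(V) = {28, 29} ∉ τ ✗.
  V = {[27], [28=29]}: π^{-1}(V) = {27, 28, 29} ∈ τ ✓.
  V = {[30]}: π^{-1}(V) = {30} ∉ τ ✗.
  V = {[27], [30]}: π^{-1}(V) = {27, 30} ∉ τ ✗.
  V = {[28=29], [30]}: π^{-1}(V) = {28, 29, 30} ∉ τ ✗.
  V = {[27], [28=29], [30]}: π^{-1}(V) = {27, 28, 29, 30} ∉ τ ✗.
  V = {[31]}: π^{-1}(V) = {31} ∉ τ ✗.
  V = {[27], [31]}: π^{-1}(V) = {27, 31} ∉ τ ✗.
  V = {[28=29], [31]}: π^{-1}(V) = {28, 29, 31} ∉ τ ✗.
  V = {[27], [28=29], [31]}: π^{-1}(V) = {27, 28, 29, 31} ∈ τ ✓.
  V = {[30], [31]}: π^{-1}(V) = {30, 31} ∉ τ ✗.
  V = {[27], [30], [31]}: π^{-1}(V) = {27, 30, 31} ∉ τ ✗.
  V = {[28=29], [30], [31]}: π^{-1}(V) = {28, 29, 30, 31} ∉ τ ✗.
  V = {[27], [28=29], [30], [31]}: π^{-1}(V) = {27, 28, 29, 30, 31} ∈ τ ✓.
Open sets in the quotient: τ_Q = {{}, {[27], [28=29]}, {[27], [28=29], [31]}, {[27], [28=29], [30], [31]}} (4 elements).


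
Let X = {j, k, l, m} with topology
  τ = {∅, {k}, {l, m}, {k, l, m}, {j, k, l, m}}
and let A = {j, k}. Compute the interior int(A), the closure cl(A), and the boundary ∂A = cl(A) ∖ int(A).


int(A) = {k}, cl(A) = {j, k}, ∂A = {j}.

Closed sets in (X, τ) are complements of opens:
  closed(X, τ) = {∅, {j}, {j, k}, {j, l, m}, {j, k, l, m}}.
int(A) = ⋃ {U ∈ τ : U ⊆ A}. Opens contained in A: ∅, {k}.
Taking the union of these: int(A) = {k}.
cl(A) = ⋂ {C closed : A ⊆ C}. Closed sets containing A: {j, k}, {j, k, l, m}.
Intersecting these: cl(A) = {j, k}.
∂A = cl(A) ∖ int(A) = {j, k} ∖ {k} = {j}.


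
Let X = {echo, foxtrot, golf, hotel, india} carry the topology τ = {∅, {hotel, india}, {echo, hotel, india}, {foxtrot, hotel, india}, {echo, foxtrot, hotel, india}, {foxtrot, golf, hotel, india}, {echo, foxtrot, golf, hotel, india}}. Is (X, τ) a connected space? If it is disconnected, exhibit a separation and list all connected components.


(X, τ) is connected.

Find clopen sets (U ∈ τ with X ∖ U ∈ τ):
  U = ∅, X ∖ U = {echo, foxtrot, golf, hotel, india} — both open, so U is clopen.
  U = {echo, foxtrot, golf, hotel, india}, X ∖ U = ∅ — both open, so U is clopen.
Only trivial clopens (∅ and X) exist, so (X, τ) is connected.
Compute connected components by grouping points that agree on all clopens:
  component: {echo, foxtrot, golf, hotel, india}


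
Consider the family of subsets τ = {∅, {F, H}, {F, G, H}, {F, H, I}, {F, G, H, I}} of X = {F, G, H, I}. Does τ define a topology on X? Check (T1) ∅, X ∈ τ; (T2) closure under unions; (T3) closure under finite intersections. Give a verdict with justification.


τ IS a topology on X.

Axiom (T1): ∅ ∈ τ? Yes; X ∈ τ? Yes.
Axiom (T2/T3): check pairwise unions and intersections of members of τ.
All pairwise intersections and unions checked — each lies in τ. Therefore τ satisfies (T1), (T2), (T3): it IS a topology on X.


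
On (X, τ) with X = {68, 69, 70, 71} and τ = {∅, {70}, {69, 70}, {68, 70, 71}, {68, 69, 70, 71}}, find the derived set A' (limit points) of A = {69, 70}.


A' = {68, 69, 71}

For each x ∈ X, list the open sets U ∈ τ with x ∈ U, then check whether U ∩ (A ∖ {x}) ≠ ∅ for every such U.
  x = 68: opens ∋ x are {68, 70, 71}, {68, 69, 70, 71}; each meets A ∖ {68}, so x IS a limit point.
  x = 69: opens ∋ x are {69, 70}, {68, 69, 70, 71}; each meets A ∖ {69}, so x IS a limit point.
  x = 70: open {70} ∋ x has {70} ∩ (A ∖ {70}) = ∅, so x is NOT a limit point.
  x = 71: opens ∋ x are {68, 70, 71}, {68, 69, 70, 71}; each meets A ∖ {71}, so x IS a limit point.
Collecting: A' = {68, 69, 71}.


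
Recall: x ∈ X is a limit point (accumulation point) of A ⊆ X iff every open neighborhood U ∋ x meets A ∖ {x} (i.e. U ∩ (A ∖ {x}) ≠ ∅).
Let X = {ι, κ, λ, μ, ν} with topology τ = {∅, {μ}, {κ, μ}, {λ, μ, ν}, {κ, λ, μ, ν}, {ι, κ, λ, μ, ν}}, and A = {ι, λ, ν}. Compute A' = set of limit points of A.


A' = {ι, λ, ν}

For each x ∈ X, list the open sets U ∈ τ with x ∈ U, then check whether U ∩ (A ∖ {x}) ≠ ∅ for every such U.
  x = ι: opens ∋ x are {ι, κ, λ, μ, ν}; each meets A ∖ {ι}, so x IS a limit point.
  x = κ: open {κ, μ} ∋ x has {κ, μ} ∩ (A ∖ {κ}) = ∅, so x is NOT a limit point.
  x = λ: opens ∋ x are {λ, μ, ν}, {κ, λ, μ, ν}, {ι, κ, λ, μ, ν}; each meets A ∖ {λ}, so x IS a limit point.
  x = μ: open {μ} ∋ x has {μ} ∩ (A ∖ {μ}) = ∅, so x is NOT a limit point.
  x = ν: opens ∋ x are {λ, μ, ν}, {κ, λ, μ, ν}, {ι, κ, λ, μ, ν}; each meets A ∖ {ν}, so x IS a limit point.
Collecting: A' = {ι, λ, ν}.
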